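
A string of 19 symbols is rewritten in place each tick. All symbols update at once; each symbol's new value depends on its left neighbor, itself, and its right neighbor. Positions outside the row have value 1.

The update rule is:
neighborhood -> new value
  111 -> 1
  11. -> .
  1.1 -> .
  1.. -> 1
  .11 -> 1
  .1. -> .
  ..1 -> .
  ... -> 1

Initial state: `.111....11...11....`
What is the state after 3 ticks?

..1.1.111..111.1.1.

tick 1: .11.111.1.11.1.111.
tick 2: .1..11....1....11..
tick 3: ..1.1.111..111.1.1.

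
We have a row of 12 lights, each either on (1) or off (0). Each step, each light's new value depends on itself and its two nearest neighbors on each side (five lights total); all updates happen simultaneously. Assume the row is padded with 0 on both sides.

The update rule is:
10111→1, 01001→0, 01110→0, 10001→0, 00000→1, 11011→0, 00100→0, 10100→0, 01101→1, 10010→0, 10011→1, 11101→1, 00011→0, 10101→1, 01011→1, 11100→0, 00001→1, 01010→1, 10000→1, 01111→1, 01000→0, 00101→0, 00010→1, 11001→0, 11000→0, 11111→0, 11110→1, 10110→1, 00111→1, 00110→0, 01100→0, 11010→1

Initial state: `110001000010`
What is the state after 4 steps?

100000011100

step 1: 000010011100
step 2: 111100110001
step 3: 111001000010
step 4: 100000011100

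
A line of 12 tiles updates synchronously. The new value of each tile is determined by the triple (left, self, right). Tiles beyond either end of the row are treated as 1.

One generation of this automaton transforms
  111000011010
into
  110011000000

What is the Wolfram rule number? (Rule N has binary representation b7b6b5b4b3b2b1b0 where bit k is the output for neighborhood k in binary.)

position 0: 111 → 1  (bit 7 = 1)
position 2: 110 → 0  (bit 6 = 0)
position 9: 101 → 0  (bit 5 = 0)
position 3: 100 → 0  (bit 4 = 0)
position 7: 011 → 0  (bit 3 = 0)
position 10: 010 → 0  (bit 2 = 0)
position 6: 001 → 0  (bit 1 = 0)
position 4: 000 → 1  (bit 0 = 1)
bits b7..b0 = 10000001 = 129

129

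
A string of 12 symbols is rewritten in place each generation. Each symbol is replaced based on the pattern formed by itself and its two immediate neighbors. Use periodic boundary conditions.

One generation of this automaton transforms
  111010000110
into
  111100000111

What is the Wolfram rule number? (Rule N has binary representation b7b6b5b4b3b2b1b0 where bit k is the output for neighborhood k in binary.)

232

position 1: 111 → 1  (bit 7 = 1)
position 2: 110 → 1  (bit 6 = 1)
position 3: 101 → 1  (bit 5 = 1)
position 5: 100 → 0  (bit 4 = 0)
position 0: 011 → 1  (bit 3 = 1)
position 4: 010 → 0  (bit 2 = 0)
position 8: 001 → 0  (bit 1 = 0)
position 6: 000 → 0  (bit 0 = 0)
bits b7..b0 = 11101000 = 232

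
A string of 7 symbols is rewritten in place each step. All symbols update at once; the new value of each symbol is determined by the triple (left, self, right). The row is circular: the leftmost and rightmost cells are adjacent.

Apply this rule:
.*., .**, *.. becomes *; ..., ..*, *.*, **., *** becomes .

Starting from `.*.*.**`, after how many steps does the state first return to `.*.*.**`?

2

.*.*.*.
.*.*.**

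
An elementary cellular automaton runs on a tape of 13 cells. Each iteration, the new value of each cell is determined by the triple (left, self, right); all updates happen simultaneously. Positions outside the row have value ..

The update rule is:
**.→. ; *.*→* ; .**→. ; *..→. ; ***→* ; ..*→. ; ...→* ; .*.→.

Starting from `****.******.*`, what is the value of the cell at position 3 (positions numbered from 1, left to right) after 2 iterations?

iteration 1: .**.*.****.*.
iteration 2: ...*.*.**.*..
position 3 holds .

.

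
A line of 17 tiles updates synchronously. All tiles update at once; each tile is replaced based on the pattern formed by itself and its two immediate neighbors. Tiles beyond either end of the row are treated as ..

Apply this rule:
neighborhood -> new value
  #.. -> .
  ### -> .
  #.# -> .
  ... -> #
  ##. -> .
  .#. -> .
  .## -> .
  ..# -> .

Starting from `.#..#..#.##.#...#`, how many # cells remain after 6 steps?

14

..............#..
#############...#
..............#..  (repeats step 1; period 2)
step 6: #############...#
count of #: 14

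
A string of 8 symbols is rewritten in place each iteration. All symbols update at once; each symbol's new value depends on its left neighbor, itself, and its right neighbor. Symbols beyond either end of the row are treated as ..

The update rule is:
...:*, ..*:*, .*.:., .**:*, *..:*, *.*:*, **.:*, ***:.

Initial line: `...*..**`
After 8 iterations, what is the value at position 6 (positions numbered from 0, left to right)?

***.****
*.***..*
.**.***.
*****.**
*...****
.****..*
**..***.
*****.**
position 6 holds *

*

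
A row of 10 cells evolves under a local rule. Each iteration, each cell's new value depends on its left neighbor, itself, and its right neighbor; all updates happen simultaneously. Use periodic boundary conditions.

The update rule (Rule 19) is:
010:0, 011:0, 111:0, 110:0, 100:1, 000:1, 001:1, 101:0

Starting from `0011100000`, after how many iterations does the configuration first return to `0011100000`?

1100011111
0011100000

2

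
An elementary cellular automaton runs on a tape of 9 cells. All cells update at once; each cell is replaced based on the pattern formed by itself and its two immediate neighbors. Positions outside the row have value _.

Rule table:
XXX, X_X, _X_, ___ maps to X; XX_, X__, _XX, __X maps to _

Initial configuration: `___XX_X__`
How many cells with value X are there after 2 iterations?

3

XX___XX_X
___X___XX
count of X: 3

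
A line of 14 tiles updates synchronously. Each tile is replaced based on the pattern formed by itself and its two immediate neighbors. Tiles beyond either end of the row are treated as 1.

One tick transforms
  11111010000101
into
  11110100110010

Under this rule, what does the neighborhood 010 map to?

At position 6 the neighborhood is 010; the next row has 0 there.

0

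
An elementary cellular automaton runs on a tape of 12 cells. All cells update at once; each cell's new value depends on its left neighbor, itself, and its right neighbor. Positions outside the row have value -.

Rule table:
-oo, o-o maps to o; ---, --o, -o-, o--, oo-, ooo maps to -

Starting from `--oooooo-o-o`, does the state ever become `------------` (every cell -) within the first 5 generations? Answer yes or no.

yes

--o-----o-o-
---------o--
------------
all cells are - at generation 3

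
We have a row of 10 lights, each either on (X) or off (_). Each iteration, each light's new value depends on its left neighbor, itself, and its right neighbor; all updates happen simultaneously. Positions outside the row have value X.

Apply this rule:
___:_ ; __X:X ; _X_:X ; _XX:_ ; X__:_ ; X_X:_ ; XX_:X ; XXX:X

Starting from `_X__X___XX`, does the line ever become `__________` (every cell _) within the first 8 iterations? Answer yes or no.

iteration 1: _X_XX__X_X
iteration 2: _X__X_XX__
iteration 3: _X_XX__X_X  (repeats iteration 1; period 2)
iteration 8: _X__X_XX__
iteration 8 is _X__X_XX__, still not uniform _

no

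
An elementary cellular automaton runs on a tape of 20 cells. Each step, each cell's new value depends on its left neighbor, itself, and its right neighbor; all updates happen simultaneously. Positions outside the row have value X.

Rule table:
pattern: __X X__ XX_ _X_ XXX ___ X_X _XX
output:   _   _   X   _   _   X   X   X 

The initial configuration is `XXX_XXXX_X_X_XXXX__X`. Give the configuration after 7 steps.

__XXX__XX_X_XX__X__X
__X_X__XXX_XXX_____X
___X___X_XXX_X_XXX_X
_X___X__XX_XX_XX_XXX
X__X____XXXXXXXXXX__
X____XX_X________X__
X_XX_XXX__XXXXXX____

X_XX_XXX__XXXXXX____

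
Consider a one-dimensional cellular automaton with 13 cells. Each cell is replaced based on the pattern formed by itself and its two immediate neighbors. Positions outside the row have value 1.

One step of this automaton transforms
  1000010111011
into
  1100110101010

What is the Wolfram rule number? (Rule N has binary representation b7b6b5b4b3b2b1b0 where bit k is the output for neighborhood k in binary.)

94

position 8: 111 → 0  (bit 7 = 0)
position 0: 110 → 1  (bit 6 = 1)
position 6: 101 → 0  (bit 5 = 0)
position 1: 100 → 1  (bit 4 = 1)
position 7: 011 → 1  (bit 3 = 1)
position 5: 010 → 1  (bit 2 = 1)
position 4: 001 → 1  (bit 1 = 1)
position 2: 000 → 0  (bit 0 = 0)
bits b7..b0 = 01011110 = 94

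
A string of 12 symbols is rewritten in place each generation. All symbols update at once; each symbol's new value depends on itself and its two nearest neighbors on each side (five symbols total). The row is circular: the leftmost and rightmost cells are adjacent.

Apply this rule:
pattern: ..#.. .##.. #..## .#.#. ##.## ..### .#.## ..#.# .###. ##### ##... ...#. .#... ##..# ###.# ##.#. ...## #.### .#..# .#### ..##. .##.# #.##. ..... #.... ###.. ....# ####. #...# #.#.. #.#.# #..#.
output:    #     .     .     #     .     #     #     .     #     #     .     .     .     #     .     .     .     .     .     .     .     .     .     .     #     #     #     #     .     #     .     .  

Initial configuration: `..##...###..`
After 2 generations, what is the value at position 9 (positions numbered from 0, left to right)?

#......###.#
..#..#.##...
position 9 holds .

.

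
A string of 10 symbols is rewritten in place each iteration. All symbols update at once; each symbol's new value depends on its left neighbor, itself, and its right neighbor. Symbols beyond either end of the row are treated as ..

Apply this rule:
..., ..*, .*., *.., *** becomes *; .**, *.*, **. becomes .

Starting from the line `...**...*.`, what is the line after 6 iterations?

....**.***

iteration 1: ***..*****
iteration 2: .*.**.***.
iteration 3: **.....*.*
iteration 4: ..******.*
iteration 5: **.****..*
iteration 6: ....**.***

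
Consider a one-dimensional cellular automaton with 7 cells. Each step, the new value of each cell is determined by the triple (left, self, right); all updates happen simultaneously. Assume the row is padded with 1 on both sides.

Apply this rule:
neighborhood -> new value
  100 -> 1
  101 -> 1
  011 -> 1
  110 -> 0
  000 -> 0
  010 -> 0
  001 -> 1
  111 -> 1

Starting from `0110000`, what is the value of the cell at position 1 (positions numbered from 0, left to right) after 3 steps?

1101001
1010111
0101111
position 1 holds 1

1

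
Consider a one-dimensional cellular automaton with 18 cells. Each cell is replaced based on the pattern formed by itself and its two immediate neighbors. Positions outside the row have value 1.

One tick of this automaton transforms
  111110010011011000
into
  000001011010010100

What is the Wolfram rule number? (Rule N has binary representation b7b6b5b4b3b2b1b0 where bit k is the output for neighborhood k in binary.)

28

position 0: 111 → 0  (bit 7 = 0)
position 4: 110 → 0  (bit 6 = 0)
position 12: 101 → 0  (bit 5 = 0)
position 5: 100 → 1  (bit 4 = 1)
position 10: 011 → 1  (bit 3 = 1)
position 7: 010 → 1  (bit 2 = 1)
position 6: 001 → 0  (bit 1 = 0)
position 16: 000 → 0  (bit 0 = 0)
bits b7..b0 = 00011100 = 28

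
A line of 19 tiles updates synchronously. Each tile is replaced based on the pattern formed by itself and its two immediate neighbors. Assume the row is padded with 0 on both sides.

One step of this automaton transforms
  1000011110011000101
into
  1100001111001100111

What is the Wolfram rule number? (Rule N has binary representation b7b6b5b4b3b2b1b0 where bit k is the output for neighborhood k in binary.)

position 6: 111 → 1  (bit 7 = 1)
position 8: 110 → 1  (bit 6 = 1)
position 17: 101 → 1  (bit 5 = 1)
position 1: 100 → 1  (bit 4 = 1)
position 5: 011 → 0  (bit 3 = 0)
position 0: 010 → 1  (bit 2 = 1)
position 4: 001 → 0  (bit 1 = 0)
position 2: 000 → 0  (bit 0 = 0)
bits b7..b0 = 11110100 = 244

244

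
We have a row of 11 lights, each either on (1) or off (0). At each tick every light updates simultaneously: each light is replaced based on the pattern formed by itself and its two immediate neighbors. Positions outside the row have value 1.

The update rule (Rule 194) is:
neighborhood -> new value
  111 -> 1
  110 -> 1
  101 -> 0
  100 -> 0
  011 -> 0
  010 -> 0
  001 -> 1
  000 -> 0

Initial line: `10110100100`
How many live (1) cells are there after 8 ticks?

tick 1: 10010001001
tick 2: 10100010010
tick 3: 10000100100
tick 4: 10001001001
tick 5: 10010010010
tick 6: 10100100100
tick 7: 10001001001  (repeats tick 4; period 3)
tick 8: 10010010010
count of 1: 4

4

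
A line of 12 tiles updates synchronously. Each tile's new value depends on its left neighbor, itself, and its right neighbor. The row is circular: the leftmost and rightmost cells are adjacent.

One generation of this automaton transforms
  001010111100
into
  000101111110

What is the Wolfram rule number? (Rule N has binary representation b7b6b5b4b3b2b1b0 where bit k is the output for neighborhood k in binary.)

position 7: 111 → 1  (bit 7 = 1)
position 9: 110 → 1  (bit 6 = 1)
position 3: 101 → 1  (bit 5 = 1)
position 10: 100 → 1  (bit 4 = 1)
position 6: 011 → 1  (bit 3 = 1)
position 2: 010 → 0  (bit 2 = 0)
position 1: 001 → 0  (bit 1 = 0)
position 0: 000 → 0  (bit 0 = 0)
bits b7..b0 = 11111000 = 248

248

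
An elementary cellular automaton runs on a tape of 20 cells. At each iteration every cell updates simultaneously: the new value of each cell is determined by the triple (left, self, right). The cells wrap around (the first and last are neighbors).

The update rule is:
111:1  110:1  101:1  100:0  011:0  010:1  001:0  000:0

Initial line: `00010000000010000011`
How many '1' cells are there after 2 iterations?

iteration 1: 00010000000010000001
iteration 2: 00010000000010000001
count of 1: 3

3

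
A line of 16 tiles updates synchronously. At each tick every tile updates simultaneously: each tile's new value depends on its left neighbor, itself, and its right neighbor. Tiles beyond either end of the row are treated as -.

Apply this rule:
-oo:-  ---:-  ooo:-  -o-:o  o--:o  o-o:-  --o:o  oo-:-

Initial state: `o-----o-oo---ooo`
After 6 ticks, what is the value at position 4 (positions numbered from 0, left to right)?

oo---oo---o-o---
--o-o--o-oo-oo--
-oo-oooo------o-
o-------o----ooo
oo-----ooo--o---
--o---o---oooo--
position 4 holds -

-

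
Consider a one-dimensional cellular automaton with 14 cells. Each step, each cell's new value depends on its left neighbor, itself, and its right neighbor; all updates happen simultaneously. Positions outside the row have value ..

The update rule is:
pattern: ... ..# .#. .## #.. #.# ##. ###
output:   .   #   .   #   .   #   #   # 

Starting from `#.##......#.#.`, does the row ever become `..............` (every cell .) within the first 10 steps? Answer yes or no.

no

.###.....#.#..
####....#.#...
####...#.#....
####..#.#.....
####.#.#......
#####.#.......
######........
######........  (fixed point — unchanged through step 10)
step 10 is ######........, still not uniform .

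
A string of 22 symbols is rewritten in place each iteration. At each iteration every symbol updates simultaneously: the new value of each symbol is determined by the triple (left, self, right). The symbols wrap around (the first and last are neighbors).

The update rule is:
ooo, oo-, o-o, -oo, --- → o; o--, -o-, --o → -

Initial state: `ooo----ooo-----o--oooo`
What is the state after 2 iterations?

ooo-oo-ooo-ooo----oooo
oooooooooooooo-oo-oooo

oooooooooooooo-oo-oooo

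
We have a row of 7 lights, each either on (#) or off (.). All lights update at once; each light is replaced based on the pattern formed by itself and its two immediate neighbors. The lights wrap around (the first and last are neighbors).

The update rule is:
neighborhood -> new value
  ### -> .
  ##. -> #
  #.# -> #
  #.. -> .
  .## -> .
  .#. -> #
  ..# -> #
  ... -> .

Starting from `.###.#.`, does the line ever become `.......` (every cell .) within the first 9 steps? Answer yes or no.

#..###.
#.#..##
###.#..
..###.#
.#..###
##.#..#
.###.#.  (repeats step 0; period 7)
step 9: #.#..##
step 9 is #.#..##, still not uniform .

no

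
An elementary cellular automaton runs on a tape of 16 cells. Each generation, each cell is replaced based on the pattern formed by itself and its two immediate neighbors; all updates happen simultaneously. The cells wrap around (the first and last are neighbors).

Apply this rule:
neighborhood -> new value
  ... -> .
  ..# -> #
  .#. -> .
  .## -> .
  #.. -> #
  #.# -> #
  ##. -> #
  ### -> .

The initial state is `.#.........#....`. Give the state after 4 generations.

#.#.......#.#...
.#.#.....#.#.#.#
#.#.#...#.#.#.#.
.#.#.#.#.#.#.#.#

.#.#.#.#.#.#.#.#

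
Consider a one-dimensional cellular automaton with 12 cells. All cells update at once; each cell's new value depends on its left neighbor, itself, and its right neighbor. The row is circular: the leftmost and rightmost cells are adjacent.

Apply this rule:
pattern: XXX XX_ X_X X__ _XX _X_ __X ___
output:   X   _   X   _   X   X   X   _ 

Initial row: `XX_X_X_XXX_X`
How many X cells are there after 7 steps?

10

X_XXXXXXX_XX
_XXXXXXX_XXX
XXXXXXX_XXX_
XXXXXX_XXX_X
XXXXX_XXX_XX
XXXX_XXX_XXX
XXX_XXX_XXXX
count of X: 10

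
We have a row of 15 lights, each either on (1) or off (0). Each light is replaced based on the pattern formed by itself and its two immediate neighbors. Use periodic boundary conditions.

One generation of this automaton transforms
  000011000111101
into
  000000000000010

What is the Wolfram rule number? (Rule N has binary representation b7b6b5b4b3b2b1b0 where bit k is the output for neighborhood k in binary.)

position 10: 111 → 0  (bit 7 = 0)
position 5: 110 → 0  (bit 6 = 0)
position 13: 101 → 1  (bit 5 = 1)
position 0: 100 → 0  (bit 4 = 0)
position 4: 011 → 0  (bit 3 = 0)
position 14: 010 → 0  (bit 2 = 0)
position 3: 001 → 0  (bit 1 = 0)
position 1: 000 → 0  (bit 0 = 0)
bits b7..b0 = 00100000 = 32

32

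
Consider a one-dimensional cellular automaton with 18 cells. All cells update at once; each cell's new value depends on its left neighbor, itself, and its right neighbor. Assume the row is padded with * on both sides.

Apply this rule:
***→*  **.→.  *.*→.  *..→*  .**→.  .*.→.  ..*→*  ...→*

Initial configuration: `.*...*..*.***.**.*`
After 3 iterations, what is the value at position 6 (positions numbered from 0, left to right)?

iteration 1: ..***.**...*......
iteration 2: **.*....***.******
iteration 3: *...****.*...*****
position 6 holds *

*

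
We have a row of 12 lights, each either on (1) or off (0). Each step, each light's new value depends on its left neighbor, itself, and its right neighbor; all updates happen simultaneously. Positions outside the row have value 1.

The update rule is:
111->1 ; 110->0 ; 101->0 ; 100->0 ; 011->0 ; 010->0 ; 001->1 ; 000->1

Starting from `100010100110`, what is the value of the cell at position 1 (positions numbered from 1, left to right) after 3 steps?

0

001100001000
010001110011
000110100101
position 1 holds 0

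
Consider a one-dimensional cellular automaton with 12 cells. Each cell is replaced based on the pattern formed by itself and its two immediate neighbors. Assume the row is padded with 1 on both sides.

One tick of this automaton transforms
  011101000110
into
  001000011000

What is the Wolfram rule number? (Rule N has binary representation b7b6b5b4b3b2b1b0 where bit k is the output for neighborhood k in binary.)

position 2: 111 → 1  (bit 7 = 1)
position 3: 110 → 0  (bit 6 = 0)
position 0: 101 → 0  (bit 5 = 0)
position 6: 100 → 0  (bit 4 = 0)
position 1: 011 → 0  (bit 3 = 0)
position 5: 010 → 0  (bit 2 = 0)
position 8: 001 → 1  (bit 1 = 1)
position 7: 000 → 1  (bit 0 = 1)
bits b7..b0 = 10000011 = 131

131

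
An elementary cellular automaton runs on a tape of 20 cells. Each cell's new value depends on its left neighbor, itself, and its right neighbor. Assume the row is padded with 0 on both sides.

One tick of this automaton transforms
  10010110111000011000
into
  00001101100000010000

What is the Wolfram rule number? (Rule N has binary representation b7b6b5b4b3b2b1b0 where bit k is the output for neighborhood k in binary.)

40

position 9: 111 → 0  (bit 7 = 0)
position 6: 110 → 0  (bit 6 = 0)
position 4: 101 → 1  (bit 5 = 1)
position 1: 100 → 0  (bit 4 = 0)
position 5: 011 → 1  (bit 3 = 1)
position 0: 010 → 0  (bit 2 = 0)
position 2: 001 → 0  (bit 1 = 0)
position 12: 000 → 0  (bit 0 = 0)
bits b7..b0 = 00101000 = 40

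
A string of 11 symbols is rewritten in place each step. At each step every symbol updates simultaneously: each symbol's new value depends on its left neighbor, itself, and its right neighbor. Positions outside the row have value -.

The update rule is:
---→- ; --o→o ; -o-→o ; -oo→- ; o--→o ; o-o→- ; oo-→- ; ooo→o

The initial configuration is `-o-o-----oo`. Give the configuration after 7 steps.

oo-oo---o--
-----o-ooo-
----oo--o-o
---o--ooo-o
--oooo-o--o
-o-oo--oooo
oo---oo-oo-

oo---oo-oo-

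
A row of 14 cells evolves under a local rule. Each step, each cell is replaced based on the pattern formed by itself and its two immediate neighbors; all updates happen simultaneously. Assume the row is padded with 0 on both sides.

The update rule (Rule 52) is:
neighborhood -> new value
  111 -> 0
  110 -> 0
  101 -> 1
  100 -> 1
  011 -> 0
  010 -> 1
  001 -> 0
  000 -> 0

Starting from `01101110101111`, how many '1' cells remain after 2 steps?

00010001110000
00011000001000
count of 1: 3

3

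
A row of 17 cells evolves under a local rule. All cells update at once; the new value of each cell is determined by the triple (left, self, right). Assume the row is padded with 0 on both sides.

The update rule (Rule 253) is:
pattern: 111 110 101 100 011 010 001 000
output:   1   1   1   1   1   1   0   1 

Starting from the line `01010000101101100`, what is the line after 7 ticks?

01111111111111111

01111110111111111
01111111111111111
01111111111111111  (fixed point — unchanged through tick 7)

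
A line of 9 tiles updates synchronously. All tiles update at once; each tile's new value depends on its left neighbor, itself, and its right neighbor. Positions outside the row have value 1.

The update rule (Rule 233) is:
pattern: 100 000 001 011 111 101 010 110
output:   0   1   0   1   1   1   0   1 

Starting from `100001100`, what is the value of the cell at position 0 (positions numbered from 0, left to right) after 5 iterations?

101101100
111111100
111111100  (fixed point — unchanged through iteration 5)
position 0 holds 1

1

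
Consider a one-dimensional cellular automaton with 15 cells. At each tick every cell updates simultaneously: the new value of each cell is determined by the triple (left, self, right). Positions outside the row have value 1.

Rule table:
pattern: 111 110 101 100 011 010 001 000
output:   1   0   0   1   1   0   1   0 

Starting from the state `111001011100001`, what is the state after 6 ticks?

101100011111111

110110011010011
100101110001111
011001101011111
010111000011111
000110100111111
101100011111111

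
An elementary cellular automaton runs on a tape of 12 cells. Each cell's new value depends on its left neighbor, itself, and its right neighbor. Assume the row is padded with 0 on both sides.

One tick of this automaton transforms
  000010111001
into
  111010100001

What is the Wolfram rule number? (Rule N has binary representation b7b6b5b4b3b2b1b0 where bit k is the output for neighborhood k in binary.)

13

position 7: 111 → 0  (bit 7 = 0)
position 8: 110 → 0  (bit 6 = 0)
position 5: 101 → 0  (bit 5 = 0)
position 9: 100 → 0  (bit 4 = 0)
position 6: 011 → 1  (bit 3 = 1)
position 4: 010 → 1  (bit 2 = 1)
position 3: 001 → 0  (bit 1 = 0)
position 0: 000 → 1  (bit 0 = 1)
bits b7..b0 = 00001101 = 13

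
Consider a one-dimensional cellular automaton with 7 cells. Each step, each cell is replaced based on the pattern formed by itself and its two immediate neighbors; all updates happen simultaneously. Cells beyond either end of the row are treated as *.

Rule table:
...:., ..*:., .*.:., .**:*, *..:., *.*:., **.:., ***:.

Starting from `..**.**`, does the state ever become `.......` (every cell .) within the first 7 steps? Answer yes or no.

..*..*.
.......
all cells are . at step 2

yes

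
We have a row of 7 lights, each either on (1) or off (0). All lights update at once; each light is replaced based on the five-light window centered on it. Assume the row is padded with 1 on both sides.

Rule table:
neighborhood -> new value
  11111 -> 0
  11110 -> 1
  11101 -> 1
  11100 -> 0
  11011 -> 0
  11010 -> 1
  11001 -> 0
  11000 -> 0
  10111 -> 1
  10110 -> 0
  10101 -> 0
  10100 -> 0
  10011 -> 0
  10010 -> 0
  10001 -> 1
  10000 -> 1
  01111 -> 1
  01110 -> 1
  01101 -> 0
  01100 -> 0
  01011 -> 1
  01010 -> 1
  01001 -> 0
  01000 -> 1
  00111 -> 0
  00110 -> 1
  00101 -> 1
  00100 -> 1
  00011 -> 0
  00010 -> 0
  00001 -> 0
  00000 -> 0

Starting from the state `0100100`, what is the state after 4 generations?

0010010

generation 1: 1000100
generation 2: 0010100
generation 3: 0011000
generation 4: 0010010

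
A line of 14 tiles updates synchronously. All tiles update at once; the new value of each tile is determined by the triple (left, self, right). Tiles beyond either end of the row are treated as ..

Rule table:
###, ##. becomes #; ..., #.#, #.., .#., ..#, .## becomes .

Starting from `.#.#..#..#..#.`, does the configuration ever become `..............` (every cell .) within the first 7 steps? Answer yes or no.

yes

..............
all cells are . at step 1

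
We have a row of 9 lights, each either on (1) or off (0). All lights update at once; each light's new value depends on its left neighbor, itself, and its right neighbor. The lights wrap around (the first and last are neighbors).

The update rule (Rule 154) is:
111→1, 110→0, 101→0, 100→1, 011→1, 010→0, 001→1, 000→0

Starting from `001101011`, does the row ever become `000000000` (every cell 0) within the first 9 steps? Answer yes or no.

step 1: 111000010
step 2: 110100100
step 3: 100011011
step 4: 010110011
step 5: 000101110
step 6: 001001101
step 7: 110111000
step 8: 100110101
step 9: 011100001
step 9 is 011100001, still not uniform 0

no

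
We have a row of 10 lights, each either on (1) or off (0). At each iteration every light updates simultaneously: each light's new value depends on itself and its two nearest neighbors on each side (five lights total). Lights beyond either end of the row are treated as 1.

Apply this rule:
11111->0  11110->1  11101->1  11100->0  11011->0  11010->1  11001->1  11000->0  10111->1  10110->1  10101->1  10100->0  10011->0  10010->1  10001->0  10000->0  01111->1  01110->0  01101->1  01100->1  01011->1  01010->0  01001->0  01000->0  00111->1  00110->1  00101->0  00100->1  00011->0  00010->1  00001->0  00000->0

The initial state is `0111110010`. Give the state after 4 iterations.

0110001101

0110101101
0111111101
0110001101
0110001101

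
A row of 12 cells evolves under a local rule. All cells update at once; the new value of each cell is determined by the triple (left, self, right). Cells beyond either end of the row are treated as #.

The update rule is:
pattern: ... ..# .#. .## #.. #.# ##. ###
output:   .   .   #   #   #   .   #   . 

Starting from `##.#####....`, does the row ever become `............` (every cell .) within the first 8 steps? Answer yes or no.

step 1: .#.#...##...
step 2: .#.##..###..
step 3: .#.###.#.##.
step 4: .#.#.#.#.##.
step 5: .#.#.#.#.##.  (fixed point — unchanged through step 8)
step 8 is .#.#.#.#.##., still not uniform .

no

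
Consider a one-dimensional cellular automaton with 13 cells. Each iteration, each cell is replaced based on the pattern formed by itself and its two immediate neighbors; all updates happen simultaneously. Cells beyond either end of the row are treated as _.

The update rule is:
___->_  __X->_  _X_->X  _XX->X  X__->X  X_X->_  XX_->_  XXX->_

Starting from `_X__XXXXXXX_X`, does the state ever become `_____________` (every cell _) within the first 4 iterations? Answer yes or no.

no

_XX_X_______X
_X__XX______X
_XX_X_X_____X
_X__X_XX____X
iteration 4 is _X__X_XX____X, still not uniform _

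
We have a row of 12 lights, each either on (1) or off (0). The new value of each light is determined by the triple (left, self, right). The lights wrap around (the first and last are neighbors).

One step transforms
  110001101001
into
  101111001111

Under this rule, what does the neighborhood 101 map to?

At position 7 the neighborhood is 101; the next row has 0 there.

0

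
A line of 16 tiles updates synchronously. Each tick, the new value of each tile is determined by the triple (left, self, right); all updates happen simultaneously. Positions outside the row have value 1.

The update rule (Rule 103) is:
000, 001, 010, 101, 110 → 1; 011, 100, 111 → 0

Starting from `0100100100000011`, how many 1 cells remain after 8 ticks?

9

1101101101111100
0110110110000101
1011011010111110
1101101111000011
0110110001011100
1011010111100101
1101111000101110
0110001011110011
count of 1: 9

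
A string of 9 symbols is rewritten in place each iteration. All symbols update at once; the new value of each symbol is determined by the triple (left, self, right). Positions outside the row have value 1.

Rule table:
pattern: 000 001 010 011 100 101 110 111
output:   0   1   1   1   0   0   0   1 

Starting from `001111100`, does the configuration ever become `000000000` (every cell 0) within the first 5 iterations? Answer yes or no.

011111001
011110011
011100111
011001111
010011111
iteration 5 is 010011111, still not uniform 0

no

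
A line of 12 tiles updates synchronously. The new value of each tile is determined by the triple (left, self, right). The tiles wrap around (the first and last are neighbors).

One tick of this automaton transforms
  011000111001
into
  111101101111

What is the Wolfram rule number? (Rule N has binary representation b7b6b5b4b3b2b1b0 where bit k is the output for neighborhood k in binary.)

126

position 7: 111 → 0  (bit 7 = 0)
position 2: 110 → 1  (bit 6 = 1)
position 0: 101 → 1  (bit 5 = 1)
position 3: 100 → 1  (bit 4 = 1)
position 1: 011 → 1  (bit 3 = 1)
position 11: 010 → 1  (bit 2 = 1)
position 5: 001 → 1  (bit 1 = 1)
position 4: 000 → 0  (bit 0 = 0)
bits b7..b0 = 01111110 = 126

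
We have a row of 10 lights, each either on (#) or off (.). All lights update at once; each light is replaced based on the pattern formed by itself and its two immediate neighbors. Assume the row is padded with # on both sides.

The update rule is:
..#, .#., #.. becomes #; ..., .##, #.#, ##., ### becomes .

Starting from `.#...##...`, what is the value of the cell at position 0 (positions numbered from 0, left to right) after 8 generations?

generation 1: .##.#..#.#
generation 2: ....####..
generation 3: #..#....##
generation 4: .####..#..
generation 5: .....#####
generation 6: #...#.....
generation 7: .#.###...#
generation 8: .#....#.#.
position 0 holds .

.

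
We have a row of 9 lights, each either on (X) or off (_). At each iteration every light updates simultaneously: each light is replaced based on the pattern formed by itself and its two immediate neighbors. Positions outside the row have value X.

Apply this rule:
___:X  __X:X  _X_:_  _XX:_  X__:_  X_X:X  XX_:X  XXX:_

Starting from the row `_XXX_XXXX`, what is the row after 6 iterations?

XX_X_X__X

X__XX____
X_X_X_XXX
XX_X_X___
_XX_X__XX
X_XX__X__
XX_X_X__X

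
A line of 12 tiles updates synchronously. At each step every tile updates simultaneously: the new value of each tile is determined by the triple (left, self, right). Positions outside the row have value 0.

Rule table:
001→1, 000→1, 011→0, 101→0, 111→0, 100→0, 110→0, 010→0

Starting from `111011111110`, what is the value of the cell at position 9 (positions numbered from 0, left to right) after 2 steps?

000000000000
111111111111
position 9 holds 1

1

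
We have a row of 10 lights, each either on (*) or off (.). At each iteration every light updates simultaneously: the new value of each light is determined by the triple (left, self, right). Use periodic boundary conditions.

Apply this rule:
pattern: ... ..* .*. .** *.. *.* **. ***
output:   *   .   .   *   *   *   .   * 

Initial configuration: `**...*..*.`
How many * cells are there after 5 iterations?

5

iteration 1: *.**..*..*
iteration 2: .**.*..*.*
iteration 3: **.*.*..*.
iteration 4: *.*.*.*..*
iteration 5: .*.*.*.*.*
count of *: 5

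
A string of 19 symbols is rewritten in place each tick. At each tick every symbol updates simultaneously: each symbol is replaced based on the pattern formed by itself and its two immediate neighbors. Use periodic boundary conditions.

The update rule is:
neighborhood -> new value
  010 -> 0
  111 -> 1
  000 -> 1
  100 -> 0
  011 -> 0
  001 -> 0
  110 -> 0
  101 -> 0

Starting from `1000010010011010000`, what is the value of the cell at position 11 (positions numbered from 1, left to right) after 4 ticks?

1

0011000000000000110
1000011111111110000
0011001111111100110
1000000111111000000
position 11 holds 1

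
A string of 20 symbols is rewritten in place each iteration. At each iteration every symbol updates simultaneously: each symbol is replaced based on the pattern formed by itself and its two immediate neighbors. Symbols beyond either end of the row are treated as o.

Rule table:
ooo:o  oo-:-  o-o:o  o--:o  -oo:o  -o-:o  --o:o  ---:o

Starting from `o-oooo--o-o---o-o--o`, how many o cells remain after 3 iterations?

-oooo-oooooooooooooo
oooo-ooooooooooooooo
ooo-oooooooooooooooo
count of o: 19

19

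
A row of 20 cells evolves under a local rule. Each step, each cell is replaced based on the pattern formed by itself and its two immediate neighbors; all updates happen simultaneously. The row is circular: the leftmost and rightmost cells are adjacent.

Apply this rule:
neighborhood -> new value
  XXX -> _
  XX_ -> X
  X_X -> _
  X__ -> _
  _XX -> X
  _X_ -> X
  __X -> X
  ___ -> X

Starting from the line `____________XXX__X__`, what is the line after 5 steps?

XXXXXXXXXXXXX_X_XX_X
____________X_X_XX_X
_XXXXXXXXXXXX_X_XX_X
_X__________X_X_XX_X
_X_XXXXXXXXXX_X_XX_X

_X_XXXXXXXXXX_X_XX_X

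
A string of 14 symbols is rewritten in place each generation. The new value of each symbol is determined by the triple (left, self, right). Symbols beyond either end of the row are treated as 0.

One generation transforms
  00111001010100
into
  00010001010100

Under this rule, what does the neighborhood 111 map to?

1

At position 3 the neighborhood is 111; the next row has 1 there.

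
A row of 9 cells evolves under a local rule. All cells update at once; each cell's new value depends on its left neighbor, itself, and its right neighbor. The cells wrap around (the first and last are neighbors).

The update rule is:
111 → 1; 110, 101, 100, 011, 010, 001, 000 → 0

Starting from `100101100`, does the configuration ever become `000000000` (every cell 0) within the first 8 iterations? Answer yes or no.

000000000
all cells are 0 at iteration 1

yes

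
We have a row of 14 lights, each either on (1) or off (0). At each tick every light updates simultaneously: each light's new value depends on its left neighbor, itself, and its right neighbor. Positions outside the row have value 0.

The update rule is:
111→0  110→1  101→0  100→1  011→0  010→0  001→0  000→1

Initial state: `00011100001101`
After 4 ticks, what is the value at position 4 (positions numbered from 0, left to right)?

11000111100100
01110000110011
00011110011001
11000011001100
position 4 holds 0

0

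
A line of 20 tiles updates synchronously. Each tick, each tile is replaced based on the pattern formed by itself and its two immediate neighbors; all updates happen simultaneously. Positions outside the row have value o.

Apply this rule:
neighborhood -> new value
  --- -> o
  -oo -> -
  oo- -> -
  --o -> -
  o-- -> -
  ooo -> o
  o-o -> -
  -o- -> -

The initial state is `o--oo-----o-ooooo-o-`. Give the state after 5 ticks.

------ooo----ooo----
-oooo--o--oo--o--oo-
--oo----------------
-----oooooooooooooo-
-ooo--oooooooooooo--

-ooo--oooooooooooo--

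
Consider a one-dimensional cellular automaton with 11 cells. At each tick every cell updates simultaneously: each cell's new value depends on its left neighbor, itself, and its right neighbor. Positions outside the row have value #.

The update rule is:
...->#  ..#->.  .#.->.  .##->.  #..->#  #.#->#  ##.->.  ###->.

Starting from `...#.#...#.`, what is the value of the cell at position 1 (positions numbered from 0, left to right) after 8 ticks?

#

##..#.##..#
..#..#..#..
#..#..#..#.
.#..#..#..#
#.#..#..#..
.#.#..#..#.
#.#.#..#..#
.#.#.#..#..
position 1 holds #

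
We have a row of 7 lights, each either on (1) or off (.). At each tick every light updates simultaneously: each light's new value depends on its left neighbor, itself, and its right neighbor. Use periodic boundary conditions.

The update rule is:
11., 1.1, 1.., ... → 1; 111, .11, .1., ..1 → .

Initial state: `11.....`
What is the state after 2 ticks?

.11111.
.....11

.....11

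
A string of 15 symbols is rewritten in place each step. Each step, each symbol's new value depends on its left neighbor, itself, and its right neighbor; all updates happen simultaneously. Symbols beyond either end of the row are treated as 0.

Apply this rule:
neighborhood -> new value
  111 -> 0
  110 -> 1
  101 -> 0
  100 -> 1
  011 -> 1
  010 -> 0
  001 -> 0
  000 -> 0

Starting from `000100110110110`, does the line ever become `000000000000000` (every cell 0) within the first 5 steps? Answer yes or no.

000010110110111
000000110110101
000000110110000
000000110111000
000000110101100
step 5 is 000000110101100, still not uniform 0

no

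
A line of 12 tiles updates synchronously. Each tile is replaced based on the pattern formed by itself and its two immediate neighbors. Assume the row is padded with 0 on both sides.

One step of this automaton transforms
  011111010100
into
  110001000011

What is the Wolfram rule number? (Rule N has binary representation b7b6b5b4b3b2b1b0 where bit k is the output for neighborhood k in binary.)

position 2: 111 → 0  (bit 7 = 0)
position 5: 110 → 1  (bit 6 = 1)
position 6: 101 → 0  (bit 5 = 0)
position 10: 100 → 1  (bit 4 = 1)
position 1: 011 → 1  (bit 3 = 1)
position 7: 010 → 0  (bit 2 = 0)
position 0: 001 → 1  (bit 1 = 1)
position 11: 000 → 1  (bit 0 = 1)
bits b7..b0 = 01011011 = 91

91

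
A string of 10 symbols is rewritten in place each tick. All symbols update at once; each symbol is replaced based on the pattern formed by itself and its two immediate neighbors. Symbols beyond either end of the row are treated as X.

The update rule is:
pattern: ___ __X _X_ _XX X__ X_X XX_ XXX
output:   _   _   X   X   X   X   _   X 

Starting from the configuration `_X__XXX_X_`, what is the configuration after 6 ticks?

X_XXXXXXXX

tick 1: XXX_XX_XXX
tick 2: XX_XX_XXXX
tick 3: X_XX_XXXXX
tick 4: _XX_XXXXXX
tick 5: XX_XXXXXXX
tick 6: X_XXXXXXXX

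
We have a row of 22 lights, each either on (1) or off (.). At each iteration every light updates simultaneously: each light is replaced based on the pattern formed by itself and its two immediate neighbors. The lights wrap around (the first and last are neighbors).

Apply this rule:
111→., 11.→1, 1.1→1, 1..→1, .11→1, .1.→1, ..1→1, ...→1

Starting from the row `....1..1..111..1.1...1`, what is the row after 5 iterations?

11111111111.1111111111
..........111.........
11111111111.1111111111  (repeats iteration 1; period 2)
iteration 5: 11111111111.1111111111

11111111111.1111111111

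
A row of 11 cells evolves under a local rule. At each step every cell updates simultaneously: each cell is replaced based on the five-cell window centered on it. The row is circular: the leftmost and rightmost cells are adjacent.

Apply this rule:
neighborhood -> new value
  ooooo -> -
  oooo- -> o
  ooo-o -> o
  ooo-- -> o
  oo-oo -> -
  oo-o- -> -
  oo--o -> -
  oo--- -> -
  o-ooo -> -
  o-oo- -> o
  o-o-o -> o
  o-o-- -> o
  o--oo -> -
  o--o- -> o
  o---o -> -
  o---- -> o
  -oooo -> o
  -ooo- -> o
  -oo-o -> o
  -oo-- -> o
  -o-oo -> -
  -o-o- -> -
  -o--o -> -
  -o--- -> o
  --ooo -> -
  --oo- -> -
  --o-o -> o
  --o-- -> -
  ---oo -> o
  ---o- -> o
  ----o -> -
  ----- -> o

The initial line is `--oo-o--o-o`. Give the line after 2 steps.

---o-o-oo-o
o-oo-o-oo-o

o-oo-o-oo-o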